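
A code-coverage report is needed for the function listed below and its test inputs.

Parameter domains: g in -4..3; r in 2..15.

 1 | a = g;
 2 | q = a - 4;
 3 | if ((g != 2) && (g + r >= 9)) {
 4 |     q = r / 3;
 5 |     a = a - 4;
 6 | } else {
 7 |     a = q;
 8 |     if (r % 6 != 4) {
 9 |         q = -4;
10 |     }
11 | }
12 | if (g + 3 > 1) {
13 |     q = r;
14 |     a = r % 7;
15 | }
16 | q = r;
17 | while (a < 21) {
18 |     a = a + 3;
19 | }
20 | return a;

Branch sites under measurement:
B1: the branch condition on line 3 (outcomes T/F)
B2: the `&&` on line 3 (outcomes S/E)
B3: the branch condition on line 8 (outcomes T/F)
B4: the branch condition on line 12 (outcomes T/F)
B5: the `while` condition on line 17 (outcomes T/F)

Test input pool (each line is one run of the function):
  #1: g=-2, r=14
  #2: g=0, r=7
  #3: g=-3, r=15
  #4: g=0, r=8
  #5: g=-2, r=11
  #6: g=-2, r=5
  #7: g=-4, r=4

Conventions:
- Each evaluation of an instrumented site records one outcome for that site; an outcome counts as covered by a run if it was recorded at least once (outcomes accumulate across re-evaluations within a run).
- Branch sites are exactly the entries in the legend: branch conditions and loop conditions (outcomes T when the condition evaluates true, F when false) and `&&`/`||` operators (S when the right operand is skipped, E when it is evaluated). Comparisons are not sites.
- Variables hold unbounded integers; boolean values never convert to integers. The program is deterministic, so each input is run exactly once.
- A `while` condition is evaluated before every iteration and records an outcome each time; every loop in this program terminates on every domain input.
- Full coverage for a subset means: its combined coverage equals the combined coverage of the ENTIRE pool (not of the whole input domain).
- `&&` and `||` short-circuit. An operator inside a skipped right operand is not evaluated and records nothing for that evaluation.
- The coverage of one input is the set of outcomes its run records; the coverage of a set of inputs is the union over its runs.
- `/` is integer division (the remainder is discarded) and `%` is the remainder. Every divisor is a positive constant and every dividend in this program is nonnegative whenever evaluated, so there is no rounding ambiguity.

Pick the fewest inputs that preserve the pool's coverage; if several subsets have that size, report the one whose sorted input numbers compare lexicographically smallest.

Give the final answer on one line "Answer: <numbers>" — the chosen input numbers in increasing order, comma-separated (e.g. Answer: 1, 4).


input #1, g=-2, r=14: outcomes B1=T, B2=E, B4=F, B5=T, B5=F
input #2, g=0, r=7: outcomes B1=F, B2=E, B3=T, B4=T, B5=T, B5=F
input #3, g=-3, r=15: outcomes B1=T, B2=E, B4=F, B5=T, B5=F
input #4, g=0, r=8: outcomes B1=F, B2=E, B3=T, B4=T, B5=T, B5=F
input #5, g=-2, r=11: outcomes B1=T, B2=E, B4=F, B5=T, B5=F
input #6, g=-2, r=5: outcomes B1=F, B2=E, B3=T, B4=F, B5=T, B5=F
input #7, g=-4, r=4: outcomes B1=F, B2=E, B3=F, B4=F, B5=T, B5=F
pool-wide coverage (9 outcomes): B1=T, B1=F, B2=E, B3=T, B3=F, B4=T, B4=F, B5=T, B5=F
every size-1 subset falls short of the 9 outcomes (best: 6/9)
every size-2 subset falls short of the 9 outcomes (best: 8/9)
inputs {1, 2, 7} (size 3) cover everything; no size-3 subset with a lexicographically smaller index list covers all 9
Answer: 1, 2, 7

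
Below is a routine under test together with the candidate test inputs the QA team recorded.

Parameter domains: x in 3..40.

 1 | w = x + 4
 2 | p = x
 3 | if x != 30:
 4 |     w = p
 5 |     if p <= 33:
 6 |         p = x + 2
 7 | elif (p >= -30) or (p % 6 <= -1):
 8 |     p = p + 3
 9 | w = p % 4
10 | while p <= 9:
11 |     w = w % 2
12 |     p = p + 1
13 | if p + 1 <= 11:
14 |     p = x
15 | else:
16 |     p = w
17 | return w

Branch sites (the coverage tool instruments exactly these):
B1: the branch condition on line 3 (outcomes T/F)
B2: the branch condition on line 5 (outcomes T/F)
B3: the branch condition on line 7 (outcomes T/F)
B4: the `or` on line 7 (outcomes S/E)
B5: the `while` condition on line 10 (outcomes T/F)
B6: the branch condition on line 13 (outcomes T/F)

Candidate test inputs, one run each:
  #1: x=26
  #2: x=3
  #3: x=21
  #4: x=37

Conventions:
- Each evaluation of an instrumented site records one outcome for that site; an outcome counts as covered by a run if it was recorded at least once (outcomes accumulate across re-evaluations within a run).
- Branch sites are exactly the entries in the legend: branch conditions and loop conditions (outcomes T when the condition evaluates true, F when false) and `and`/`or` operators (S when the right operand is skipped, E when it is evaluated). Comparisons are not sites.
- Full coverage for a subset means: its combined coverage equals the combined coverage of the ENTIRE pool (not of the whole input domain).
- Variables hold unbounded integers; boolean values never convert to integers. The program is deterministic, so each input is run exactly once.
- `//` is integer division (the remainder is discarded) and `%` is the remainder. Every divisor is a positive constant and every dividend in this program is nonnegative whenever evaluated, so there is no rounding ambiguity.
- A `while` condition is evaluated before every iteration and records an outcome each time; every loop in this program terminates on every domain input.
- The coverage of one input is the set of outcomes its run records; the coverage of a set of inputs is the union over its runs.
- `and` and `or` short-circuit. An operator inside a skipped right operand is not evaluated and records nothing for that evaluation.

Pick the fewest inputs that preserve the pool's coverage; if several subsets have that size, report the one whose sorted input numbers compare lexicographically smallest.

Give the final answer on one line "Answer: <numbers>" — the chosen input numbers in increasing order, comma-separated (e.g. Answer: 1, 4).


#1 (x=26) -> covered: B1=T, B2=T, B5=F, B6=F
#2 (x=3) -> covered: B1=T, B2=T, B5=T, B5=F, B6=T
#3 (x=21) -> covered: B1=T, B2=T, B5=F, B6=F
#4 (x=37) -> covered: B1=T, B2=F, B5=F, B6=F
together the pool reaches 7 outcomes: B1=T, B2=T, B2=F, B5=T, B5=F, B6=T, B6=F
every size-1 subset falls short of the 7 outcomes (best: 5/7)
inputs {2, 4} (size 2) cover everything; no size-2 subset with a lexicographically smaller index list covers all 7
Answer: 2, 4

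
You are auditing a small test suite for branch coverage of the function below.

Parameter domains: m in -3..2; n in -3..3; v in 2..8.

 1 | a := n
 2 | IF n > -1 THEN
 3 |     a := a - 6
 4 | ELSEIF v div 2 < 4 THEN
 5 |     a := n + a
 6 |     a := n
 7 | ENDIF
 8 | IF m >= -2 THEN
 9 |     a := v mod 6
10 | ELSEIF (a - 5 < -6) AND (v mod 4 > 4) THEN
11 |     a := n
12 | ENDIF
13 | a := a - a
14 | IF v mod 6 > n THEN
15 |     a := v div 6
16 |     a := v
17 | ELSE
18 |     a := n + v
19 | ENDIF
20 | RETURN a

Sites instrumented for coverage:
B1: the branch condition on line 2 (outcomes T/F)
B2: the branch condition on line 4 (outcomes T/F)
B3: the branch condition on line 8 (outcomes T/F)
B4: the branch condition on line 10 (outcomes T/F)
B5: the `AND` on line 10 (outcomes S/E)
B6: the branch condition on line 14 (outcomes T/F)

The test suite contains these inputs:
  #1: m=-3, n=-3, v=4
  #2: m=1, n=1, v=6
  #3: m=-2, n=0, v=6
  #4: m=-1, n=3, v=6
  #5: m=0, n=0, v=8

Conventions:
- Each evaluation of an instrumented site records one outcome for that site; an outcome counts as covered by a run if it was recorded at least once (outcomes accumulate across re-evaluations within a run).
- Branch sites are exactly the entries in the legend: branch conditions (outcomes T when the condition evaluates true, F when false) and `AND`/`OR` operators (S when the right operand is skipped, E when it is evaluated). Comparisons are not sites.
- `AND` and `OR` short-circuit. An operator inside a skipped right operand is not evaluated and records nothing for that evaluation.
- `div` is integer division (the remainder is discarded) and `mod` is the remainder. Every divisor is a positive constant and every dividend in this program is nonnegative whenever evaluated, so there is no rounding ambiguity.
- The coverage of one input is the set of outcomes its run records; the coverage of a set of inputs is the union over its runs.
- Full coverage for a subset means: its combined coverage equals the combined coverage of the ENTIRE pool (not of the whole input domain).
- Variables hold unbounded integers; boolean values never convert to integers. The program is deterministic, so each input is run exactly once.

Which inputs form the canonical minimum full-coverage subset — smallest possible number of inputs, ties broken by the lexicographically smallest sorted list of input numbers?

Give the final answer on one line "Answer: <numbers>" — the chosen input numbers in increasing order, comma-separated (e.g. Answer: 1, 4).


test 1 (m=-3, n=-3, v=4) fires B1->F, B2->T, B3->F, B5->E, B4->F, B6->T; hits B1=F, B2=T, B3=F, B4=F, B5=E, B6=T
test 2 (m=1, n=1, v=6) fires B1->T, B3->T, B6->F; hits B1=T, B3=T, B6=F
test 3 (m=-2, n=0, v=6) fires B1->T, B3->T, B6->F; hits B1=T, B3=T, B6=F
test 4 (m=-1, n=3, v=6) fires B1->T, B3->T, B6->F; hits B1=T, B3=T, B6=F
test 5 (m=0, n=0, v=8) fires B1->T, B3->T, B6->T; hits B1=T, B3=T, B6=T
together the pool reaches 9 outcomes: B1=T, B1=F, B2=T, B3=T, B3=F, B4=F, B5=E, B6=T, B6=F
checked all size-1 subsets: none covers 9 outcomes (max 6/9)
the canonical winner is {1, 2}: size 2, full 9-outcome coverage, earliest index list among size-2 covers
Answer: 1, 2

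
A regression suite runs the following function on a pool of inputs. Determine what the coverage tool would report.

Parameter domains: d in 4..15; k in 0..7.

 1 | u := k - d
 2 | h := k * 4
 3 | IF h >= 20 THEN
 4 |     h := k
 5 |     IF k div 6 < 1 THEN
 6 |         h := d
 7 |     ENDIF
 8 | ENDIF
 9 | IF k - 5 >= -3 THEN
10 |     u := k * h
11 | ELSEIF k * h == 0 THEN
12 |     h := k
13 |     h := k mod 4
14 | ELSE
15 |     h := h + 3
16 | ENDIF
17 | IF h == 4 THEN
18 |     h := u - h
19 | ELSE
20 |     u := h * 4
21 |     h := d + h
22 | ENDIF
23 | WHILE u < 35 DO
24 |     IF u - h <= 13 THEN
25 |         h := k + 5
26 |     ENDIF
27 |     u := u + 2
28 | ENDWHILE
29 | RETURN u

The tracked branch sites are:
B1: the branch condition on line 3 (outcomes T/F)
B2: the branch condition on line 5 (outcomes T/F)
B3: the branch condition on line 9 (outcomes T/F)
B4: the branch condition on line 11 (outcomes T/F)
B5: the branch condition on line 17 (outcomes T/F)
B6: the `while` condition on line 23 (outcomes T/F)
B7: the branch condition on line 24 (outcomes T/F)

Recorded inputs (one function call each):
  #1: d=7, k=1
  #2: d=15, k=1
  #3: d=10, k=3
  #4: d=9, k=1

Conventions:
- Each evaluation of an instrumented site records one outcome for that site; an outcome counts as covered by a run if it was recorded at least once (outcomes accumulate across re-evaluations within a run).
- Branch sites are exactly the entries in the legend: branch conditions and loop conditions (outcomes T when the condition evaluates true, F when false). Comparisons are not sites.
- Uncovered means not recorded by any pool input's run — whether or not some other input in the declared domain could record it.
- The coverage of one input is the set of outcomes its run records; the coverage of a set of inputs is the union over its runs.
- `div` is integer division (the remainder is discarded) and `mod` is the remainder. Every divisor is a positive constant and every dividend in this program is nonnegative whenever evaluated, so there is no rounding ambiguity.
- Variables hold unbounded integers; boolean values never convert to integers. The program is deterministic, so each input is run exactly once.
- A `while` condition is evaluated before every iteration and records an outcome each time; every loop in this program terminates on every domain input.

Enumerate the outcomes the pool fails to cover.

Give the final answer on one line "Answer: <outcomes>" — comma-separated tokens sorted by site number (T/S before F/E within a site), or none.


run #1 (d=7, k=1) runs B1->F, B3->F, B4->F, B5->F, B6->T, B7->F, B6->T, B7->F, B6->T, B7->F, B6->T, B7->F, B6->F; records B1=F, B3=F, B4=F, B5=F, B6=T, B6=F, B7=F
run #2 (d=15, k=1) runs B1->F, B3->F, B4->F, B5->F, B6->T, B7->T, B6->T, B7->F, B6->T, B7->F, B6->T, B7->F, B6->F; records B1=F, B3=F, B4=F, B5=F, B6=T, B6=F, B7=T, B7=F
run #3 (d=10, k=3) runs B1->F, B3->T, B5->F, B6->F; records B1=F, B3=T, B5=F, B6=F
run #4 (d=9, k=1) runs B1->F, B3->F, B4->F, B5->F, B6->T, B7->T, B6->T, B7->F, B6->T, B7->F, B6->T, B7->F, B6->F; records B1=F, B3=F, B4=F, B5=F, B6=T, B6=F, B7=T, B7=F
union over the pool: B1=F, B3=T, B3=F, B4=F, B5=F, B6=T, B6=F, B7=T, B7=F
uncovered (5 of 14): B1=T, B2=T, B2=F, B4=T, B5=T
Answer: B1=T, B2=T, B2=F, B4=T, B5=T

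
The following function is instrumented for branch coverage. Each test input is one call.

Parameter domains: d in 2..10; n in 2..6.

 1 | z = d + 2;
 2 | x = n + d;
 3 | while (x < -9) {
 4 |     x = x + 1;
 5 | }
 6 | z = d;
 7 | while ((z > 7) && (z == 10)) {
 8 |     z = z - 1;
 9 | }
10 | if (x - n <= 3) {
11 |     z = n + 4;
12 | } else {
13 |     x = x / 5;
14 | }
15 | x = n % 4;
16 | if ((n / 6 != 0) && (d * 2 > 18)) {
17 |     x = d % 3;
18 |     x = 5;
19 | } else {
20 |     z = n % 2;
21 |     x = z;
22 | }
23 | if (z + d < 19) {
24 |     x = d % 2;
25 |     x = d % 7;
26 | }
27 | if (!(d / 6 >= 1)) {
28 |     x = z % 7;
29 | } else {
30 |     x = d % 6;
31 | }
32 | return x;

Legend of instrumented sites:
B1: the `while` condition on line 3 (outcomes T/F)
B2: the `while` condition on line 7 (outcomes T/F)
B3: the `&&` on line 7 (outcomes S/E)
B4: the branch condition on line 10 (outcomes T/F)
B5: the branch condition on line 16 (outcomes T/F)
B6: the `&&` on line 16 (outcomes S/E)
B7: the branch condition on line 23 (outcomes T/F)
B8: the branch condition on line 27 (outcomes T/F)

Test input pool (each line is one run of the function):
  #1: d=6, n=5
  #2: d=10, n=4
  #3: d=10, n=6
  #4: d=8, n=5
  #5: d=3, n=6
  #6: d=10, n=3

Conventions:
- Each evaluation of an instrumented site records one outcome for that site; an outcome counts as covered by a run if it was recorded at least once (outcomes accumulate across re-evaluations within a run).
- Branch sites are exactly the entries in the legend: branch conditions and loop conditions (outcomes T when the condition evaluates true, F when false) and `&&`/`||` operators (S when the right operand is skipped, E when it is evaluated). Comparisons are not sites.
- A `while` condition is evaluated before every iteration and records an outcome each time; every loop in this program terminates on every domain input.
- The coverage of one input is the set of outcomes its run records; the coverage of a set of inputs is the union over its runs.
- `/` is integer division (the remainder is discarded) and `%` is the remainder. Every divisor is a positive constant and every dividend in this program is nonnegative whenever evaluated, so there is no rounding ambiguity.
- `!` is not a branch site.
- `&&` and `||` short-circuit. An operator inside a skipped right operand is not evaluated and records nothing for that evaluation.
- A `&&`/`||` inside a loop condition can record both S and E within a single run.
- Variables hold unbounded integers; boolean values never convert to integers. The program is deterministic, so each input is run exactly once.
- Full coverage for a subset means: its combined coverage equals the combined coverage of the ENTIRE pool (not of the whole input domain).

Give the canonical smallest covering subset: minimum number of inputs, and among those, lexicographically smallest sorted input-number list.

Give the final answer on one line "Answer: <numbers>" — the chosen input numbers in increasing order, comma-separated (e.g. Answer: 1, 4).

run #1 (d=6, n=5) runs B1->F, B3->S, B2->F, B4->F, B6->S, B5->F, B7->T, B8->F; records B1=F, B2=F, B3=S, B4=F, B5=F, B6=S, B7=T, B8=F
run #2 (d=10, n=4) runs B1->F, B3->E, B2->T, B3->E, B2->F, B4->F, B6->S, B5->F, B7->T, B8->F; records B1=F, B2=T, B2=F, B3=E, B4=F, B5=F, B6=S, B7=T, B8=F
run #3 (d=10, n=6) runs B1->F, B3->E, B2->T, B3->E, B2->F, B4->F, B6->E, B5->T, B7->F, B8->F; records B1=F, B2=T, B2=F, B3=E, B4=F, B5=T, B6=E, B7=F, B8=F
run #4 (d=8, n=5) runs B1->F, B3->E, B2->F, B4->F, B6->S, B5->F, B7->T, B8->F; records B1=F, B2=F, B3=E, B4=F, B5=F, B6=S, B7=T, B8=F
run #5 (d=3, n=6) runs B1->F, B3->S, B2->F, B4->T, B6->E, B5->F, B7->T, B8->T; records B1=F, B2=F, B3=S, B4=T, B5=F, B6=E, B7=T, B8=T
run #6 (d=10, n=3) runs B1->F, B3->E, B2->T, B3->E, B2->F, B4->F, B6->S, B5->F, B7->T, B8->F; records B1=F, B2=T, B2=F, B3=E, B4=F, B5=F, B6=S, B7=T, B8=F
union over all inputs: B1=F, B2=T, B2=F, B3=S, B3=E, B4=T, B4=F, B5=T, B5=F, B6=S, B6=E, B7=T, B7=F, B8=T, B8=F (15 outcomes)
every size-1 subset falls short of the 15 outcomes (best: 9/15)
every size-2 subset falls short of the 15 outcomes (best: 14/15)
the canonical winner is {1, 3, 5}: size 3, full 15-outcome coverage, earliest index list among size-3 covers

Answer: 1, 3, 5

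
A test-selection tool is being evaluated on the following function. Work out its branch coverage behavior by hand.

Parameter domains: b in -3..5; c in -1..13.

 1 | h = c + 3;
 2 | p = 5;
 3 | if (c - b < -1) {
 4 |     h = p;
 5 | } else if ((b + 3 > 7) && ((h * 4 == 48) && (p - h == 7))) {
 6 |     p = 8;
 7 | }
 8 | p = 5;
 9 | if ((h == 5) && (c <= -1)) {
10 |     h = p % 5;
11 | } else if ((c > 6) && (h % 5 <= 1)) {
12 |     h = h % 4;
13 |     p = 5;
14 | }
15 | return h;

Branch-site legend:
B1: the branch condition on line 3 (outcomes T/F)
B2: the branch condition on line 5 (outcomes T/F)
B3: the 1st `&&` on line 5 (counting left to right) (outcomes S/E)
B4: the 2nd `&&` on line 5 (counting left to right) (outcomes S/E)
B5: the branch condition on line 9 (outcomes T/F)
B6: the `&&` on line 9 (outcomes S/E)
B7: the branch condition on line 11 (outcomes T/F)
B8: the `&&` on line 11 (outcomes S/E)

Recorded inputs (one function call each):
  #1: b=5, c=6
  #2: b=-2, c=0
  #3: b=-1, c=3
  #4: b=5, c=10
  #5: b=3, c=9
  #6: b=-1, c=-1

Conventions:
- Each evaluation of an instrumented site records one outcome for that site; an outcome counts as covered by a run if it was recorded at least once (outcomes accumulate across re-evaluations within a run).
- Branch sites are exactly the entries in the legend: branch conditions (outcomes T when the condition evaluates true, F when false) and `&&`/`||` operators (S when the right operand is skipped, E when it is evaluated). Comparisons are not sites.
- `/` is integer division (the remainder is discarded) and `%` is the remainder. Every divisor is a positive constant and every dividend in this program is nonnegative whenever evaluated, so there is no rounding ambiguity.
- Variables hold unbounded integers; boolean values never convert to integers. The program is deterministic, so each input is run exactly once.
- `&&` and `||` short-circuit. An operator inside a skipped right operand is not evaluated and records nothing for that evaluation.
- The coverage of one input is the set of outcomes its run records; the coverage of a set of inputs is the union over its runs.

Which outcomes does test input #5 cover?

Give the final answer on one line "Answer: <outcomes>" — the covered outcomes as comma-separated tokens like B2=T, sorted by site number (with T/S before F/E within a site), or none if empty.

Running input #5 (b=3, c=9), event by event:
  B1->F, B3->S, B2->F, B6->S, B5->F, B8->E, B7->F
as a set, this run covers: B1=F, B2=F, B3=S, B5=F, B6=S, B7=F, B8=E

Answer: B1=F, B2=F, B3=S, B5=F, B6=S, B7=F, B8=E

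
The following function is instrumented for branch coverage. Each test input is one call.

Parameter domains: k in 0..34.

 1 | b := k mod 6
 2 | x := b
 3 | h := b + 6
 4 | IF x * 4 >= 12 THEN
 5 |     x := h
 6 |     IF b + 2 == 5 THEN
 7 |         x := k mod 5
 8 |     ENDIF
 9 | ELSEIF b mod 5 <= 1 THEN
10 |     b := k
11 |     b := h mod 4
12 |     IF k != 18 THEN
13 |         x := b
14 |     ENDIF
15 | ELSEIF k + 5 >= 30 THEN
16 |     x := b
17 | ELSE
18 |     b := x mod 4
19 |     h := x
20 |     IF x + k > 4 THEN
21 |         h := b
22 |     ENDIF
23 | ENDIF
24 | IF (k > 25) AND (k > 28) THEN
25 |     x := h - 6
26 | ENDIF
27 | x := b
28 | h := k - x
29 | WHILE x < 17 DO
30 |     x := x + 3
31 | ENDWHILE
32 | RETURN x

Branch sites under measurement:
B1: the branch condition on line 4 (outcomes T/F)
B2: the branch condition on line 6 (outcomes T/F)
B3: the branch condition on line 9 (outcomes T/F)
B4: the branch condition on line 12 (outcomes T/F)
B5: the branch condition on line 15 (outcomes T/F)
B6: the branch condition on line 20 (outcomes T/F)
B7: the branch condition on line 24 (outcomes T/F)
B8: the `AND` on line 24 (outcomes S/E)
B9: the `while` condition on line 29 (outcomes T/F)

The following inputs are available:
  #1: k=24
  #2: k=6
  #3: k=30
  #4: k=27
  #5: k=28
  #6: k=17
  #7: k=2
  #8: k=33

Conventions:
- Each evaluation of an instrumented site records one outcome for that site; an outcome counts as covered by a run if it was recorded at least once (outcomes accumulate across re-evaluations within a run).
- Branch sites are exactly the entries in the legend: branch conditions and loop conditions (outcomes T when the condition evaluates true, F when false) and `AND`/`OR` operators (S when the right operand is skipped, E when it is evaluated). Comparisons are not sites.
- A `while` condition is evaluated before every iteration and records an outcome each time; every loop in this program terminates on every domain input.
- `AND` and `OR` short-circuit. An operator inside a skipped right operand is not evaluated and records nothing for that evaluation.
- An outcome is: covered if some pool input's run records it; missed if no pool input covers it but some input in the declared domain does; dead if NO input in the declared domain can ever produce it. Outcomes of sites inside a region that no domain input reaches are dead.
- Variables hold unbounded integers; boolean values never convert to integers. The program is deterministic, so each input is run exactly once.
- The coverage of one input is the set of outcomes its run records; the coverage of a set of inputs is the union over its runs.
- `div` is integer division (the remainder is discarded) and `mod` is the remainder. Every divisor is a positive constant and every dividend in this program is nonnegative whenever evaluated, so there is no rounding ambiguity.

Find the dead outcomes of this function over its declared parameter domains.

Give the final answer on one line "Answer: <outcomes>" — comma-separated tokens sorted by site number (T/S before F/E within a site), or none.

checking every outcome against all 35 domain inputs:
  reachable outcomes have witnesses, e.g. B1=T (e.g. k=3), B1=F (e.g. k=0), B2=T (e.g. k=3), B2=F (e.g. k=4)

Answer: none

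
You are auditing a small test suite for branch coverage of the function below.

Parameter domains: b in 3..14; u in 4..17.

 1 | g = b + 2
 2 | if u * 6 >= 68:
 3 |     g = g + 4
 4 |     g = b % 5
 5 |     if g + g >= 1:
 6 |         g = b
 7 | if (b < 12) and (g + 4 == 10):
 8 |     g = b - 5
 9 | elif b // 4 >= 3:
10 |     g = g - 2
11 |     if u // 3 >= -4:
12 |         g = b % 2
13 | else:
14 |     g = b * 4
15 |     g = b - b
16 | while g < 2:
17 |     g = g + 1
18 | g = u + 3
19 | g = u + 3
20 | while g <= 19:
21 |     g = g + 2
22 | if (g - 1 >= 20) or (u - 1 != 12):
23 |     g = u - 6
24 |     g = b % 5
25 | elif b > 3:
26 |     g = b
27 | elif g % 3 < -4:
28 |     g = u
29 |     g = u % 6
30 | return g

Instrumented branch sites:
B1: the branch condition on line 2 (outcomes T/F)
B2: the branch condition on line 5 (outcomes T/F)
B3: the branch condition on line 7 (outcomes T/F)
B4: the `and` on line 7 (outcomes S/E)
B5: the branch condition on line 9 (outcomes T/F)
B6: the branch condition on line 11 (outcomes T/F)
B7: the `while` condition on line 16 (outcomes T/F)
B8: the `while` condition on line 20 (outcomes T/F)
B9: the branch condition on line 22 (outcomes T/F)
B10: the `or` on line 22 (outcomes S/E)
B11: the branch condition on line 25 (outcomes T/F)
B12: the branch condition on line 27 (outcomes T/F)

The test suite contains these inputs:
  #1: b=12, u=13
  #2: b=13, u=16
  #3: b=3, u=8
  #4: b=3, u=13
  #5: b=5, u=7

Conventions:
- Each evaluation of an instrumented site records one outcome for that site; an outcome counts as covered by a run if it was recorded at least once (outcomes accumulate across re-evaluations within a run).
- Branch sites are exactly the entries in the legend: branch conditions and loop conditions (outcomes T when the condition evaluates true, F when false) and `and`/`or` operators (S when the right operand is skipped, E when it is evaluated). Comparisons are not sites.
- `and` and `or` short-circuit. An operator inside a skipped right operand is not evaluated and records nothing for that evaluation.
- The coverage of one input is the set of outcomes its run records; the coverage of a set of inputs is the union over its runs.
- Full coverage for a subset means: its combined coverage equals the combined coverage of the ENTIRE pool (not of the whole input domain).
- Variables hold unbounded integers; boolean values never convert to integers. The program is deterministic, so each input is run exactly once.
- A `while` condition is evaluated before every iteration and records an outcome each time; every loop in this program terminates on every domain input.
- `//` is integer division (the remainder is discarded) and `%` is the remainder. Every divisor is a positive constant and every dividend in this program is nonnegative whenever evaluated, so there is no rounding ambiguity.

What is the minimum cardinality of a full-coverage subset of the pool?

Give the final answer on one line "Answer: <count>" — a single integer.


input #1, b=12, u=13: events B1->T, B2->T, B4->S, B3->F, B5->T, B6->T, B7->T, B7->T, B7->F, B8->T, B8->T, B8->F, B10->E, B9->F, ...; outcomes B1=T, B2=T, B3=F, B4=S, B5=T, B6=T, B7=T, B7=F, B8=T, B8=F, B9=F, B10=E, B11=T
input #2, b=13, u=16: events B1->T, B2->T, B4->S, B3->F, B5->T, B6->T, B7->T, B7->F, B8->T, B8->F, B10->S, B9->T; outcomes B1=T, B2=T, B3=F, B4=S, B5=T, B6=T, B7=T, B7=F, B8=T, B8=F, B9=T, B10=S
input #3, b=3, u=8: events B1->F, B4->E, B3->F, B5->F, B7->T, B7->T, B7->F, B8->T, B8->T, B8->T, B8->T, B8->T, B8->F, B10->S, ...; outcomes B1=F, B3=F, B4=E, B5=F, B7=T, B7=F, B8=T, B8=F, B9=T, B10=S
input #4, b=3, u=13: events B1->T, B2->T, B4->E, B3->F, B5->F, B7->T, B7->T, B7->F, B8->T, B8->T, B8->F, B10->E, B9->F, B11->F, ...; outcomes B1=T, B2=T, B3=F, B4=E, B5=F, B7=T, B7=F, B8=T, B8=F, B9=F, B10=E, B11=F, B12=F
input #5, b=5, u=7: events B1->F, B4->E, B3->F, B5->F, B7->T, B7->T, B7->F, B8->T, B8->T, B8->T, B8->T, B8->T, B8->F, B10->E, ...; outcomes B1=F, B3=F, B4=E, B5=F, B7=T, B7=F, B8=T, B8=F, B9=T, B10=E
pool-wide coverage (20 outcomes): B1=T, B1=F, B2=T, B3=F, B4=S, B4=E, B5=T, B5=F, B6=T, B7=T, B7=F, B8=T, B8=F, B9=T, B9=F, B10=S, B10=E, B11=T, B11=F, B12=F
no size-1 subset reaches all 20 outcomes (best union: 13/20)
no size-2 subset reaches all 20 outcomes (best union: 18/20)
size 3: inputs {1, 3, 4} cover all 20 outcomes, and no lexicographically smaller subset of this size does
Answer: 3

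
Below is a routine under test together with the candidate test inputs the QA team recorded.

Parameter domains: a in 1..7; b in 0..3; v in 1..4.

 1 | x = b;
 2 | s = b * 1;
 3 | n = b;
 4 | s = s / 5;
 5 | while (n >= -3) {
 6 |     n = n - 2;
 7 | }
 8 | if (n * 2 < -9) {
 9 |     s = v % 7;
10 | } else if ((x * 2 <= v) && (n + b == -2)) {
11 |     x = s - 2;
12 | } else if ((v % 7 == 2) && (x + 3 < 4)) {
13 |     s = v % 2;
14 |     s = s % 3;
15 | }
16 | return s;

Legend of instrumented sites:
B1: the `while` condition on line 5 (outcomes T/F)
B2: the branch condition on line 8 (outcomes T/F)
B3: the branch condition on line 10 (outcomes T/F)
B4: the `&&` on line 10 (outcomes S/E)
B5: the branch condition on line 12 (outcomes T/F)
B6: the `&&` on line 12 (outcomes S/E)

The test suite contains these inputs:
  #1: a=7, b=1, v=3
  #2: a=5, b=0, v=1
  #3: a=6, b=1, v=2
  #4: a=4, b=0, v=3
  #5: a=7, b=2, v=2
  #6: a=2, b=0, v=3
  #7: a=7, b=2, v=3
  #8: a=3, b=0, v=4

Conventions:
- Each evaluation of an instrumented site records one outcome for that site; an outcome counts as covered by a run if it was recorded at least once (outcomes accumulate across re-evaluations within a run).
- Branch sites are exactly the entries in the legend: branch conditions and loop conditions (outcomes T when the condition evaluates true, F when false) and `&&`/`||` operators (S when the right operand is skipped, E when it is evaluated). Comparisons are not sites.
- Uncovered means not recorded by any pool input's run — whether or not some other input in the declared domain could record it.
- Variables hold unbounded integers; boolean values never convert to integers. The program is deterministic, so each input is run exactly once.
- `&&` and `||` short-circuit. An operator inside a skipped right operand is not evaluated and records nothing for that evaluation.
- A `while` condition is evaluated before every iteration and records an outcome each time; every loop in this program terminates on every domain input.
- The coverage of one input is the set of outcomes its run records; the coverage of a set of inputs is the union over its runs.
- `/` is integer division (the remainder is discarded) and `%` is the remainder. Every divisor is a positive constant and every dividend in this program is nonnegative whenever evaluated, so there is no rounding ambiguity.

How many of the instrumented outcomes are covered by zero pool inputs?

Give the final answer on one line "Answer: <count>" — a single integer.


input #1 (a=7, b=1, v=3): covers B1=T, B1=F, B2=T
input #2 (a=5, b=0, v=1): covers B1=T, B1=F, B2=F, B3=F, B4=E, B5=F, B6=S
input #3 (a=6, b=1, v=2): covers B1=T, B1=F, B2=T
input #4 (a=4, b=0, v=3): covers B1=T, B1=F, B2=F, B3=F, B4=E, B5=F, B6=S
input #5 (a=7, b=2, v=2): covers B1=T, B1=F, B2=F, B3=F, B4=S, B5=F, B6=E
input #6 (a=2, b=0, v=3): covers B1=T, B1=F, B2=F, B3=F, B4=E, B5=F, B6=S
input #7 (a=7, b=2, v=3): covers B1=T, B1=F, B2=F, B3=F, B4=S, B5=F, B6=S
input #8 (a=3, b=0, v=4): covers B1=T, B1=F, B2=F, B3=F, B4=E, B5=F, B6=S
union over the pool: B1=T, B1=F, B2=T, B2=F, B3=F, B4=S, B4=E, B5=F, B6=S, B6=E
uncovered (2 of 12): B3=T, B5=T
Answer: 2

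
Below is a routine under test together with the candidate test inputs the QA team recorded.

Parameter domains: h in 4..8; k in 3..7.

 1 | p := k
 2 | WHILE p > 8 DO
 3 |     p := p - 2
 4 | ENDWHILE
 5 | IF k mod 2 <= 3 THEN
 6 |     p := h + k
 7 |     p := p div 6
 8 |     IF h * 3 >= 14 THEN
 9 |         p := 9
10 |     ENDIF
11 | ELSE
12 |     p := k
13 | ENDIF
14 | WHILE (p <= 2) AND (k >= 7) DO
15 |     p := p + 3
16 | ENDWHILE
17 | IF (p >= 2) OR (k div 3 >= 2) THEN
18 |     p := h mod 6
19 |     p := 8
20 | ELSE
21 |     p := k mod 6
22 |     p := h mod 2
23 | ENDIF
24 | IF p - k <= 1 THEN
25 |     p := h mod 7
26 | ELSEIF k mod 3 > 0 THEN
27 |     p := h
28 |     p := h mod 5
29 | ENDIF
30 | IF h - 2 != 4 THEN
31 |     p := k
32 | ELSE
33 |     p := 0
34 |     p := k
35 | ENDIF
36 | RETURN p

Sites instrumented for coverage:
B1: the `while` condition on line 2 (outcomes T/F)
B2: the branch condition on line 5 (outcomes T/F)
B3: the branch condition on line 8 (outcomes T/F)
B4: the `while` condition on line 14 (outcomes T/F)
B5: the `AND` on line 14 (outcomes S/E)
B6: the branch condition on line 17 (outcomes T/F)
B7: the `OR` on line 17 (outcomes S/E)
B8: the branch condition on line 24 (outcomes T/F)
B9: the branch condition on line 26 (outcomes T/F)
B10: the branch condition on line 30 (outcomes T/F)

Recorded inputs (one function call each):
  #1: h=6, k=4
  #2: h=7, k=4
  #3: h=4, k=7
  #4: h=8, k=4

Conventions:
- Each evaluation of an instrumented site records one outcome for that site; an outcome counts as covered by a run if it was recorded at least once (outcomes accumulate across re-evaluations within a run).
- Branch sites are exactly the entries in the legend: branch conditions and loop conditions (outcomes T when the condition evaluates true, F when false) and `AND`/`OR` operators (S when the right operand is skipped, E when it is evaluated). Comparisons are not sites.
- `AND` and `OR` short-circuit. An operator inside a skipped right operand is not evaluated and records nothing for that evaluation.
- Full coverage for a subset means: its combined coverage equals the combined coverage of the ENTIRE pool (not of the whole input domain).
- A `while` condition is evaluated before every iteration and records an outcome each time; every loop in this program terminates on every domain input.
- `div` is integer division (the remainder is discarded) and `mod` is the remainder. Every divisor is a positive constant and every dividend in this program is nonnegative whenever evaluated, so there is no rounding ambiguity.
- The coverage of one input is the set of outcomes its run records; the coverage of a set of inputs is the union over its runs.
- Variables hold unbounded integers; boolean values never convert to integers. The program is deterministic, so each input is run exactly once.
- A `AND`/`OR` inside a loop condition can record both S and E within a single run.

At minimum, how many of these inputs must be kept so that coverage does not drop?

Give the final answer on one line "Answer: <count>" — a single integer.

input #1 (h=6, k=4): covers B1=F, B2=T, B3=T, B4=F, B5=S, B6=T, B7=S, B8=F, B9=T, B10=F
input #2 (h=7, k=4): covers B1=F, B2=T, B3=T, B4=F, B5=S, B6=T, B7=S, B8=F, B9=T, B10=T
input #3 (h=4, k=7): covers B1=F, B2=T, B3=F, B4=T, B4=F, B5=S, B5=E, B6=T, B7=S, B8=T, B10=T
input #4 (h=8, k=4): covers B1=F, B2=T, B3=T, B4=F, B5=S, B6=T, B7=S, B8=F, B9=T, B10=T
union over all inputs: B1=F, B2=T, B3=T, B3=F, B4=T, B4=F, B5=S, B5=E, B6=T, B7=S, B8=T, B8=F, B9=T, B10=T, B10=F (15 outcomes)
checked all size-1 subsets: none covers 15 outcomes (max 11/15)
at size 2, {1, 3} reaches all 15 outcomes; every lexicographically earlier size-2 subset fails

Answer: 2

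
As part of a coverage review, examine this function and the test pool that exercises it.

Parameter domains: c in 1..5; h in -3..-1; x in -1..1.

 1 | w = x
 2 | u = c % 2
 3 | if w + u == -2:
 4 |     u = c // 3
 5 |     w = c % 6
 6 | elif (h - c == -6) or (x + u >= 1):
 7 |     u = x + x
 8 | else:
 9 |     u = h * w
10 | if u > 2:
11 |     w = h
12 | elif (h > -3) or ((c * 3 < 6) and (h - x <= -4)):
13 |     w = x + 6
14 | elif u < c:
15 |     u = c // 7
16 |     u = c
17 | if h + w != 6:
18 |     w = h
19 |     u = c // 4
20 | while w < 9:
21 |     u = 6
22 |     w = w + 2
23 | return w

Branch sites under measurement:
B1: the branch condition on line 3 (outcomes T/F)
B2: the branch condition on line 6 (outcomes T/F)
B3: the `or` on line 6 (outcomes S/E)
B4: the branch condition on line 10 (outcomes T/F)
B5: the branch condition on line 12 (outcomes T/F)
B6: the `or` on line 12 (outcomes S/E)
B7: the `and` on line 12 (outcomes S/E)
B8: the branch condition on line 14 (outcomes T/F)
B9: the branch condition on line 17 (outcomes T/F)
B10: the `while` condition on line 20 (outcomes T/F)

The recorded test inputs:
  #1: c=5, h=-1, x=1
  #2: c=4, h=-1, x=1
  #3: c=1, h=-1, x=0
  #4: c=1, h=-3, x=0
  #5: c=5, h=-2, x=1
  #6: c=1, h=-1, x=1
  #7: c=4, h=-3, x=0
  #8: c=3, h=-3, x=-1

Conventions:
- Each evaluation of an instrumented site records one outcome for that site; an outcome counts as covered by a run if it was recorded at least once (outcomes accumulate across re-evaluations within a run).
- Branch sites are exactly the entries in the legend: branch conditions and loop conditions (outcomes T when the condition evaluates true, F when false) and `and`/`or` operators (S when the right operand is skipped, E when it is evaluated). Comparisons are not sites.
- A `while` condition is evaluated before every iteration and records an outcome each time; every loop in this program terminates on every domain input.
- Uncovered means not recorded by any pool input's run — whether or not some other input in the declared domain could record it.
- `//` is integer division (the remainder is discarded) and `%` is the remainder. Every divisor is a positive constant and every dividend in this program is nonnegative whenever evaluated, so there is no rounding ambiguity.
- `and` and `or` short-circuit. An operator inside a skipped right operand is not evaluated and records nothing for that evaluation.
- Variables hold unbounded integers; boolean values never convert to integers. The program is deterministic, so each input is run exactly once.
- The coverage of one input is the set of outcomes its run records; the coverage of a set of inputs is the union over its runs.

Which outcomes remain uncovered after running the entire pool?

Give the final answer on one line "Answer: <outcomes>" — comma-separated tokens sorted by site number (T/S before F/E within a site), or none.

#1 (c=5, h=-1, x=1) -> B1->F, B3->S, B2->T, B4->F, B6->S, B5->T, B9->F, B10->T, B10->F; covered: B1=F, B2=T, B3=S, B4=F, B5=T, B6=S, B9=F, B10=T, B10=F
#2 (c=4, h=-1, x=1) -> B1->F, B3->E, B2->T, B4->F, B6->S, B5->T, B9->F, B10->T, B10->F; covered: B1=F, B2=T, B3=E, B4=F, B5=T, B6=S, B9=F, B10=T, B10=F
#3 (c=1, h=-1, x=0) -> B1->F, B3->E, B2->T, B4->F, B6->S, B5->T, B9->T, B10->T, B10->T, B10->T, B10->T, B10->T, B10->F; covered: B1=F, B2=T, B3=E, B4=F, B5=T, B6=S, B9=T, B10=T, B10=F
#4 (c=1, h=-3, x=0) -> B1->F, B3->E, B2->T, B4->F, B6->E, B7->E, B5->F, B8->T, B9->T, B10->T, B10->T, B10->T, B10->T, B10->T, ...; covered: B1=F, B2=T, B3=E, B4=F, B5=F, B6=E, B7=E, B8=T, B9=T, B10=T, B10=F
#5 (c=5, h=-2, x=1) -> B1->F, B3->E, B2->T, B4->F, B6->S, B5->T, B9->T, B10->T, B10->T, B10->T, B10->T, B10->T, B10->T, B10->F; covered: B1=F, B2=T, B3=E, B4=F, B5=T, B6=S, B9=T, B10=T, B10=F
#6 (c=1, h=-1, x=1) -> B1->F, B3->E, B2->T, B4->F, B6->S, B5->T, B9->F, B10->T, B10->F; covered: B1=F, B2=T, B3=E, B4=F, B5=T, B6=S, B9=F, B10=T, B10=F
#7 (c=4, h=-3, x=0) -> B1->F, B3->E, B2->F, B4->F, B6->E, B7->S, B5->F, B8->T, B9->T, B10->T, B10->T, B10->T, B10->T, B10->T, ...; covered: B1=F, B2=F, B3=E, B4=F, B5=F, B6=E, B7=S, B8=T, B9=T, B10=T, B10=F
#8 (c=3, h=-3, x=-1) -> B1->F, B3->S, B2->T, B4->F, B6->E, B7->S, B5->F, B8->T, B9->T, B10->T, B10->T, B10->T, B10->T, B10->T, ...; covered: B1=F, B2=T, B3=S, B4=F, B5=F, B6=E, B7=S, B8=T, B9=T, B10=T, B10=F
union over the pool: B1=F, B2=T, B2=F, B3=S, B3=E, B4=F, B5=T, B5=F, B6=S, B6=E, B7=S, B7=E, B8=T, B9=T, B9=F, B10=T, B10=F
uncovered (3 of 20): B1=T, B4=T, B8=F

Answer: B1=T, B4=T, B8=F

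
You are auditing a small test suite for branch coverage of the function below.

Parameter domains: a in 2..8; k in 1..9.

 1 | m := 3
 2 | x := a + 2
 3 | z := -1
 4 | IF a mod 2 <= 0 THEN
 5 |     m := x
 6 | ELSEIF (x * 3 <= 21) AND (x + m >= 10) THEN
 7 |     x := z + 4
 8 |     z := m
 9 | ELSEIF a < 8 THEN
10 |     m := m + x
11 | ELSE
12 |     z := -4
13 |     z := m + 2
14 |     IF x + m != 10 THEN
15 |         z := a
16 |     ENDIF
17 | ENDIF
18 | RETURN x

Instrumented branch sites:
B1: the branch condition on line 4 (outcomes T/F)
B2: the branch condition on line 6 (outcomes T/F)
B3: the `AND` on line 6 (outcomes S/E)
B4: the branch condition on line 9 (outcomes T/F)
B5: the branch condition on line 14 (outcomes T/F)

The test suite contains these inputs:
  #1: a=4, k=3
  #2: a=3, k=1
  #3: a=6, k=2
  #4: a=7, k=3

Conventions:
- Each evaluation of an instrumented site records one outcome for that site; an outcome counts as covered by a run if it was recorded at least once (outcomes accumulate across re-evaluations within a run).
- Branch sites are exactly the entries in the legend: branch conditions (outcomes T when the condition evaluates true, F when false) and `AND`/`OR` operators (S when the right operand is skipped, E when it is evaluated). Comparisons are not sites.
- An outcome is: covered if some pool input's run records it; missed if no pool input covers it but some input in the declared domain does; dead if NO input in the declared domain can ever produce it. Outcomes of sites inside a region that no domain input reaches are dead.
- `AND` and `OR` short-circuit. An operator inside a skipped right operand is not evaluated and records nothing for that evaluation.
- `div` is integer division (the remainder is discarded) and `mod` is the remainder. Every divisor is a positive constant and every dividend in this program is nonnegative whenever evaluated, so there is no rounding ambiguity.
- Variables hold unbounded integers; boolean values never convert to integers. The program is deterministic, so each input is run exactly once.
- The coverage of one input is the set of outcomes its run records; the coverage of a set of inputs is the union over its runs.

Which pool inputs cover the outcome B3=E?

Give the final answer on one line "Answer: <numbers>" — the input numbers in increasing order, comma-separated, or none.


input #1 (a=4, k=3): does not record B3=E
input #2 (a=3, k=1): records B3=E
input #3 (a=6, k=2): does not record B3=E
input #4 (a=7, k=3): does not record B3=E
Answer: 2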